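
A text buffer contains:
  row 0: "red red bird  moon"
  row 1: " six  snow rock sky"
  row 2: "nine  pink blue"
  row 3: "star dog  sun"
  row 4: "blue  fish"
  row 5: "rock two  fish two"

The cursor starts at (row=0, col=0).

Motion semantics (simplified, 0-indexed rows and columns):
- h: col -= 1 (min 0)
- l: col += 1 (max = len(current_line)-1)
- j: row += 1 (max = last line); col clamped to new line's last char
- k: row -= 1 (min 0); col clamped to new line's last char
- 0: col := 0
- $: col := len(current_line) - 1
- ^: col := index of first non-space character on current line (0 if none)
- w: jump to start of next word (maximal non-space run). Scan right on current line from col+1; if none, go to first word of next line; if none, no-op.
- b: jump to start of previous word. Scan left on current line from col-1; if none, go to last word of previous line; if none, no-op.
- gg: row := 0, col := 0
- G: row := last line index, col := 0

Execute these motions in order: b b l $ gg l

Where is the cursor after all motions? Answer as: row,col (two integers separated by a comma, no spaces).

After 1 (b): row=0 col=0 char='r'
After 2 (b): row=0 col=0 char='r'
After 3 (l): row=0 col=1 char='e'
After 4 ($): row=0 col=17 char='n'
After 5 (gg): row=0 col=0 char='r'
After 6 (l): row=0 col=1 char='e'

Answer: 0,1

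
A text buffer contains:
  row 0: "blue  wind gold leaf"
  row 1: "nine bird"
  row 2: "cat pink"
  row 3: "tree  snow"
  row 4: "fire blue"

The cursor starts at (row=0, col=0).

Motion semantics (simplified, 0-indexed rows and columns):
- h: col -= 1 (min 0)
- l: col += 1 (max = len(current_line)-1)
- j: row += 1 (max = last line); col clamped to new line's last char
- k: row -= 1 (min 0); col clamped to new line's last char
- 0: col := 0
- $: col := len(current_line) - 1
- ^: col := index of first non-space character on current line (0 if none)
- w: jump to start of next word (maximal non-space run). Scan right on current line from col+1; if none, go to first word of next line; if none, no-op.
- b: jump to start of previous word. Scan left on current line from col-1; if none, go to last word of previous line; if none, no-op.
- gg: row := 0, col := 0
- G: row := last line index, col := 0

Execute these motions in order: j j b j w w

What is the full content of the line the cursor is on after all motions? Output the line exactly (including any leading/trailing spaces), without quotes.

After 1 (j): row=1 col=0 char='n'
After 2 (j): row=2 col=0 char='c'
After 3 (b): row=1 col=5 char='b'
After 4 (j): row=2 col=5 char='i'
After 5 (w): row=3 col=0 char='t'
After 6 (w): row=3 col=6 char='s'

Answer: tree  snow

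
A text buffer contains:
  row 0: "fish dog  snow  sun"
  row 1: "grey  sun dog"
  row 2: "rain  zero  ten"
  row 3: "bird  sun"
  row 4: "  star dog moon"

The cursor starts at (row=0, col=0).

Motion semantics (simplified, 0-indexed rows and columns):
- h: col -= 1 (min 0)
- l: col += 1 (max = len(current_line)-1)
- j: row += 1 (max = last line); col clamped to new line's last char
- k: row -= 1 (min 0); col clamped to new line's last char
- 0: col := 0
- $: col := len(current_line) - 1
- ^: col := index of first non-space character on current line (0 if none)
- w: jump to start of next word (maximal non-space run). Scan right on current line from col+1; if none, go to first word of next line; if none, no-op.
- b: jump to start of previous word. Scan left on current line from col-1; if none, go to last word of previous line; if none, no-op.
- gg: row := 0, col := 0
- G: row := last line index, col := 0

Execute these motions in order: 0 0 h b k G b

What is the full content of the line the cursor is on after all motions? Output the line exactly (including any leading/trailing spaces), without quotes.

After 1 (0): row=0 col=0 char='f'
After 2 (0): row=0 col=0 char='f'
After 3 (h): row=0 col=0 char='f'
After 4 (b): row=0 col=0 char='f'
After 5 (k): row=0 col=0 char='f'
After 6 (G): row=4 col=0 char='_'
After 7 (b): row=3 col=6 char='s'

Answer: bird  sun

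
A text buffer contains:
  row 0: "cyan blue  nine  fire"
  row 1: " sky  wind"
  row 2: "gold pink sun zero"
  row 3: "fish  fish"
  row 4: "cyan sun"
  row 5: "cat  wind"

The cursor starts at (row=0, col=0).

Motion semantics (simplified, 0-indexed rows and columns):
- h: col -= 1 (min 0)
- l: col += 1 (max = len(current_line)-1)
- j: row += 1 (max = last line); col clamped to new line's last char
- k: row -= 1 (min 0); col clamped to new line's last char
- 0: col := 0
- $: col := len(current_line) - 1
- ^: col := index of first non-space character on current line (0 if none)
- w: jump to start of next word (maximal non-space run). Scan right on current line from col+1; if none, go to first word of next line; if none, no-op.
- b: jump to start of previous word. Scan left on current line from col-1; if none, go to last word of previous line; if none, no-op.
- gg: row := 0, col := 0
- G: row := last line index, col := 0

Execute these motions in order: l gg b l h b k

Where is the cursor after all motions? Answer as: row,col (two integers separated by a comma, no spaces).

Answer: 0,0

Derivation:
After 1 (l): row=0 col=1 char='y'
After 2 (gg): row=0 col=0 char='c'
After 3 (b): row=0 col=0 char='c'
After 4 (l): row=0 col=1 char='y'
After 5 (h): row=0 col=0 char='c'
After 6 (b): row=0 col=0 char='c'
After 7 (k): row=0 col=0 char='c'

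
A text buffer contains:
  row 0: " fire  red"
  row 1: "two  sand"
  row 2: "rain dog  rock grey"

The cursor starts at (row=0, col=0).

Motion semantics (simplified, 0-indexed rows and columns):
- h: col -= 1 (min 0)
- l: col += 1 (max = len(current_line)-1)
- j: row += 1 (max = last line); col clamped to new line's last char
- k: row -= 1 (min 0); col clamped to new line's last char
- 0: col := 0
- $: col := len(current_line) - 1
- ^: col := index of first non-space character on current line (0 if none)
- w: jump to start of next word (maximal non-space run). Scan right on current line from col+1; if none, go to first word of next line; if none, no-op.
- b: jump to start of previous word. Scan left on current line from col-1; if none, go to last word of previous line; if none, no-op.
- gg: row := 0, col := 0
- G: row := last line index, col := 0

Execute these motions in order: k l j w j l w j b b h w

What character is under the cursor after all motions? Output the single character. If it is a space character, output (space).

After 1 (k): row=0 col=0 char='_'
After 2 (l): row=0 col=1 char='f'
After 3 (j): row=1 col=1 char='w'
After 4 (w): row=1 col=5 char='s'
After 5 (j): row=2 col=5 char='d'
After 6 (l): row=2 col=6 char='o'
After 7 (w): row=2 col=10 char='r'
After 8 (j): row=2 col=10 char='r'
After 9 (b): row=2 col=5 char='d'
After 10 (b): row=2 col=0 char='r'
After 11 (h): row=2 col=0 char='r'
After 12 (w): row=2 col=5 char='d'

Answer: d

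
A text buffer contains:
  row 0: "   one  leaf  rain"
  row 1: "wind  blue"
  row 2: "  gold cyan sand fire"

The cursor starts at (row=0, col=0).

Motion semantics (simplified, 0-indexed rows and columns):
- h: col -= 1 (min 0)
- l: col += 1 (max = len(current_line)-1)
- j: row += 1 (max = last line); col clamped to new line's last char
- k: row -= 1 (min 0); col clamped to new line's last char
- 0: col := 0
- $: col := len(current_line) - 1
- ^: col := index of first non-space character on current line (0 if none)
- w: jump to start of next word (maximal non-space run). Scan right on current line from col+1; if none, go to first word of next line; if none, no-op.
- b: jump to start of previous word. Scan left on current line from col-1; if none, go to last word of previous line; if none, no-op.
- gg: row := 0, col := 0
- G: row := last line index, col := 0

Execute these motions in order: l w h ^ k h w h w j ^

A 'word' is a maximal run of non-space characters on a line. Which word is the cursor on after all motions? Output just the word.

After 1 (l): row=0 col=1 char='_'
After 2 (w): row=0 col=3 char='o'
After 3 (h): row=0 col=2 char='_'
After 4 (^): row=0 col=3 char='o'
After 5 (k): row=0 col=3 char='o'
After 6 (h): row=0 col=2 char='_'
After 7 (w): row=0 col=3 char='o'
After 8 (h): row=0 col=2 char='_'
After 9 (w): row=0 col=3 char='o'
After 10 (j): row=1 col=3 char='d'
After 11 (^): row=1 col=0 char='w'

Answer: wind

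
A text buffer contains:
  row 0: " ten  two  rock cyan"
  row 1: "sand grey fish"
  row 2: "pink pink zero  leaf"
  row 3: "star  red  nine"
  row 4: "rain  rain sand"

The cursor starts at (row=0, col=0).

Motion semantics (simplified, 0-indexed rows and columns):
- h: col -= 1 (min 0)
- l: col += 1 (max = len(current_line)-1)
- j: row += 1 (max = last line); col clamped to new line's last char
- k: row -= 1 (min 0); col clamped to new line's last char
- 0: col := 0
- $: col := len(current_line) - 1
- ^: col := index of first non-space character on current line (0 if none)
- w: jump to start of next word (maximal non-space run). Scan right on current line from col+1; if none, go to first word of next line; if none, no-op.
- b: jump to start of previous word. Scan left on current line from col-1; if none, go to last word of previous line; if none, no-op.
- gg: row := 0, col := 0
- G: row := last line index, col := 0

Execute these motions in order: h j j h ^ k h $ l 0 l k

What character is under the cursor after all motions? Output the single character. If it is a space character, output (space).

Answer: t

Derivation:
After 1 (h): row=0 col=0 char='_'
After 2 (j): row=1 col=0 char='s'
After 3 (j): row=2 col=0 char='p'
After 4 (h): row=2 col=0 char='p'
After 5 (^): row=2 col=0 char='p'
After 6 (k): row=1 col=0 char='s'
After 7 (h): row=1 col=0 char='s'
After 8 ($): row=1 col=13 char='h'
After 9 (l): row=1 col=13 char='h'
After 10 (0): row=1 col=0 char='s'
After 11 (l): row=1 col=1 char='a'
After 12 (k): row=0 col=1 char='t'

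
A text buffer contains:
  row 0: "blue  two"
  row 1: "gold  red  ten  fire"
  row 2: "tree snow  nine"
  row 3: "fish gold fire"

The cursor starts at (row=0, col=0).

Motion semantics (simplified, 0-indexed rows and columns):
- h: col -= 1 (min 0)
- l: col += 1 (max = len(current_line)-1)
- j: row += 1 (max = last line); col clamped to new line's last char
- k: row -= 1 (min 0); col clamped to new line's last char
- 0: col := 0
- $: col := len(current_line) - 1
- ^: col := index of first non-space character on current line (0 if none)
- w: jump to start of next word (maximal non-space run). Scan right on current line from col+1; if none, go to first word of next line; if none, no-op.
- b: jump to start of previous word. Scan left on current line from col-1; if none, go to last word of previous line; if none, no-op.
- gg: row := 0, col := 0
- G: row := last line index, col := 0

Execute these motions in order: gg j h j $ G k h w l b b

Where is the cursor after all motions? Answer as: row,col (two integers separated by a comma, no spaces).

Answer: 2,0

Derivation:
After 1 (gg): row=0 col=0 char='b'
After 2 (j): row=1 col=0 char='g'
After 3 (h): row=1 col=0 char='g'
After 4 (j): row=2 col=0 char='t'
After 5 ($): row=2 col=14 char='e'
After 6 (G): row=3 col=0 char='f'
After 7 (k): row=2 col=0 char='t'
After 8 (h): row=2 col=0 char='t'
After 9 (w): row=2 col=5 char='s'
After 10 (l): row=2 col=6 char='n'
After 11 (b): row=2 col=5 char='s'
After 12 (b): row=2 col=0 char='t'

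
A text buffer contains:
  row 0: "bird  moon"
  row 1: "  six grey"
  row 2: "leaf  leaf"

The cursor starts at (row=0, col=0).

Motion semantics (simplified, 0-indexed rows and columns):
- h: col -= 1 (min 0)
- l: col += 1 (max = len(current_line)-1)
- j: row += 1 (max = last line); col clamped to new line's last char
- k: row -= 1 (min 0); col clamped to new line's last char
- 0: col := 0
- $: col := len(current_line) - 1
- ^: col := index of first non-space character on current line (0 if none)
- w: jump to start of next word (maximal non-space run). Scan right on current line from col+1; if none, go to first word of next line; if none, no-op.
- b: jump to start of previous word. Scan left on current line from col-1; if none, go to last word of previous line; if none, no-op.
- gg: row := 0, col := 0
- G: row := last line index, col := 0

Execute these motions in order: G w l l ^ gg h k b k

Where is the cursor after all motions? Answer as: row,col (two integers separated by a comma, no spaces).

After 1 (G): row=2 col=0 char='l'
After 2 (w): row=2 col=6 char='l'
After 3 (l): row=2 col=7 char='e'
After 4 (l): row=2 col=8 char='a'
After 5 (^): row=2 col=0 char='l'
After 6 (gg): row=0 col=0 char='b'
After 7 (h): row=0 col=0 char='b'
After 8 (k): row=0 col=0 char='b'
After 9 (b): row=0 col=0 char='b'
After 10 (k): row=0 col=0 char='b'

Answer: 0,0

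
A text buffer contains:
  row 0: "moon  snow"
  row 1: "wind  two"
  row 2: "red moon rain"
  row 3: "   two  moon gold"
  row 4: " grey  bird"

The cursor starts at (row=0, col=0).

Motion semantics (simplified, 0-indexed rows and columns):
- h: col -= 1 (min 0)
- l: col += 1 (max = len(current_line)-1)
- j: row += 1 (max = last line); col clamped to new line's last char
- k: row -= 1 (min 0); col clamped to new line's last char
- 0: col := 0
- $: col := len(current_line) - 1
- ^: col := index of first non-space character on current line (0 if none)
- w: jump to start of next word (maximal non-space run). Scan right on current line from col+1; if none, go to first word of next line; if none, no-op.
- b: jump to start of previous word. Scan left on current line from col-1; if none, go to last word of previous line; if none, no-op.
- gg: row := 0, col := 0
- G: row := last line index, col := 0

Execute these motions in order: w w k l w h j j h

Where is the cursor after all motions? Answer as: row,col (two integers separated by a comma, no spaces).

After 1 (w): row=0 col=6 char='s'
After 2 (w): row=1 col=0 char='w'
After 3 (k): row=0 col=0 char='m'
After 4 (l): row=0 col=1 char='o'
After 5 (w): row=0 col=6 char='s'
After 6 (h): row=0 col=5 char='_'
After 7 (j): row=1 col=5 char='_'
After 8 (j): row=2 col=5 char='o'
After 9 (h): row=2 col=4 char='m'

Answer: 2,4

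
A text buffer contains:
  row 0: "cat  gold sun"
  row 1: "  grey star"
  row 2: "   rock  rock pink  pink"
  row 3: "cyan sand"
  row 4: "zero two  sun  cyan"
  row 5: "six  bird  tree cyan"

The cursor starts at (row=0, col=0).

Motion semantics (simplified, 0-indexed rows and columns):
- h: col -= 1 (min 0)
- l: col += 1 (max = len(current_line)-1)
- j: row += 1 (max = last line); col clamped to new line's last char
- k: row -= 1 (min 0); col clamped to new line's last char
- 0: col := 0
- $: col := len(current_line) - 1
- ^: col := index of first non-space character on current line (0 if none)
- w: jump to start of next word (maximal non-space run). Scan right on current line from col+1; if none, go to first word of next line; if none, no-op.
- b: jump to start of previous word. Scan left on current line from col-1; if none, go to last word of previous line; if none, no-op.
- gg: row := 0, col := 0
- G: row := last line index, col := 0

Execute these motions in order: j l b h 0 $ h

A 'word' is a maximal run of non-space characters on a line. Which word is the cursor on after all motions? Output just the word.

Answer: sun

Derivation:
After 1 (j): row=1 col=0 char='_'
After 2 (l): row=1 col=1 char='_'
After 3 (b): row=0 col=10 char='s'
After 4 (h): row=0 col=9 char='_'
After 5 (0): row=0 col=0 char='c'
After 6 ($): row=0 col=12 char='n'
After 7 (h): row=0 col=11 char='u'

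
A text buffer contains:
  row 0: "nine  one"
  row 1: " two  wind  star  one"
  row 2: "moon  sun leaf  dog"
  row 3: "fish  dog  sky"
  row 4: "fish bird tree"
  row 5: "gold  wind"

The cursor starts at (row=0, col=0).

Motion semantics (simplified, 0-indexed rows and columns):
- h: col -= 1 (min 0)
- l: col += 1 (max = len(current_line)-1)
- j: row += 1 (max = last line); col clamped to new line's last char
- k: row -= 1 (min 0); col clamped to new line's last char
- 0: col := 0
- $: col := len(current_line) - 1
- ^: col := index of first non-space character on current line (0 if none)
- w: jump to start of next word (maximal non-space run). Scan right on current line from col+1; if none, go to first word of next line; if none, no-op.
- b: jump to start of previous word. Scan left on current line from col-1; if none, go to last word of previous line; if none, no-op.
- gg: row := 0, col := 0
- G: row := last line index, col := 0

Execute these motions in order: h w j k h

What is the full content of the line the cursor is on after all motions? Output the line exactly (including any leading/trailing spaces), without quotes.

After 1 (h): row=0 col=0 char='n'
After 2 (w): row=0 col=6 char='o'
After 3 (j): row=1 col=6 char='w'
After 4 (k): row=0 col=6 char='o'
After 5 (h): row=0 col=5 char='_'

Answer: nine  one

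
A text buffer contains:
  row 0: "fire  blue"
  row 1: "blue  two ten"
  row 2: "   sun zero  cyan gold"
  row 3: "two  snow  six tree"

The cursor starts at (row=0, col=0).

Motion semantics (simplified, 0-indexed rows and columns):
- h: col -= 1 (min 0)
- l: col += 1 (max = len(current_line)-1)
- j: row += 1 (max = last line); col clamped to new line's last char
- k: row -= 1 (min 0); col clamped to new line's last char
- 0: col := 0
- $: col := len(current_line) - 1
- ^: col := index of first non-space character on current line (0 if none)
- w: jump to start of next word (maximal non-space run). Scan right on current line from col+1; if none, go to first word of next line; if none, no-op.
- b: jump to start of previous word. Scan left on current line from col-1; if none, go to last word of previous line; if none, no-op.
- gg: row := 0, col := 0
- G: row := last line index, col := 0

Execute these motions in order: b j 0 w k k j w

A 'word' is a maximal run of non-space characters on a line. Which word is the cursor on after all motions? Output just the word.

After 1 (b): row=0 col=0 char='f'
After 2 (j): row=1 col=0 char='b'
After 3 (0): row=1 col=0 char='b'
After 4 (w): row=1 col=6 char='t'
After 5 (k): row=0 col=6 char='b'
After 6 (k): row=0 col=6 char='b'
After 7 (j): row=1 col=6 char='t'
After 8 (w): row=1 col=10 char='t'

Answer: ten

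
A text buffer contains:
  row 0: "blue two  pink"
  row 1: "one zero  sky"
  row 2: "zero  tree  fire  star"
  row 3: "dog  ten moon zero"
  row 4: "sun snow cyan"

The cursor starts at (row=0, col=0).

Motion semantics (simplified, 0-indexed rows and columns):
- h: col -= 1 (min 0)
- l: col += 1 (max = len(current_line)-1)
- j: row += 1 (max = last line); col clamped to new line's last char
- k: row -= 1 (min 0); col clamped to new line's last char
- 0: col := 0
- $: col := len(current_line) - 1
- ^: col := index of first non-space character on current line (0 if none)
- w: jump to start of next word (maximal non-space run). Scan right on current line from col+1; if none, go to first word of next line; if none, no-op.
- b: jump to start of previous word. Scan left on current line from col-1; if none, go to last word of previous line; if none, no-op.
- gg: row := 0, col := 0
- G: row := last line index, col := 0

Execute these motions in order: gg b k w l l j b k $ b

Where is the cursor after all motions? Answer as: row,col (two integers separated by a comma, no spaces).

Answer: 0,10

Derivation:
After 1 (gg): row=0 col=0 char='b'
After 2 (b): row=0 col=0 char='b'
After 3 (k): row=0 col=0 char='b'
After 4 (w): row=0 col=5 char='t'
After 5 (l): row=0 col=6 char='w'
After 6 (l): row=0 col=7 char='o'
After 7 (j): row=1 col=7 char='o'
After 8 (b): row=1 col=4 char='z'
After 9 (k): row=0 col=4 char='_'
After 10 ($): row=0 col=13 char='k'
After 11 (b): row=0 col=10 char='p'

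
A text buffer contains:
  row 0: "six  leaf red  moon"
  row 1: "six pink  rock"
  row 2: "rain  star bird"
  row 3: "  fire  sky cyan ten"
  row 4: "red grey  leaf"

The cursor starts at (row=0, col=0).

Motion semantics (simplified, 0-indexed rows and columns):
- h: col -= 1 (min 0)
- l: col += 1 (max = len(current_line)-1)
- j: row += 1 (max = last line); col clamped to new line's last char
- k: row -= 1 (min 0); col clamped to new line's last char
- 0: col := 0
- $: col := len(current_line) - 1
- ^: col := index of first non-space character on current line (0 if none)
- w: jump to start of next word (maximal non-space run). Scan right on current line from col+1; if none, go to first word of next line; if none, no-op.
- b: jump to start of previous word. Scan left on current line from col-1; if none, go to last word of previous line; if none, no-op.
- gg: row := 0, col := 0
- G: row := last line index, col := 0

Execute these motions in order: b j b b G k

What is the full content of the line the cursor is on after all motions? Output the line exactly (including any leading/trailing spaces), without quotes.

After 1 (b): row=0 col=0 char='s'
After 2 (j): row=1 col=0 char='s'
After 3 (b): row=0 col=15 char='m'
After 4 (b): row=0 col=10 char='r'
After 5 (G): row=4 col=0 char='r'
After 6 (k): row=3 col=0 char='_'

Answer:   fire  sky cyan ten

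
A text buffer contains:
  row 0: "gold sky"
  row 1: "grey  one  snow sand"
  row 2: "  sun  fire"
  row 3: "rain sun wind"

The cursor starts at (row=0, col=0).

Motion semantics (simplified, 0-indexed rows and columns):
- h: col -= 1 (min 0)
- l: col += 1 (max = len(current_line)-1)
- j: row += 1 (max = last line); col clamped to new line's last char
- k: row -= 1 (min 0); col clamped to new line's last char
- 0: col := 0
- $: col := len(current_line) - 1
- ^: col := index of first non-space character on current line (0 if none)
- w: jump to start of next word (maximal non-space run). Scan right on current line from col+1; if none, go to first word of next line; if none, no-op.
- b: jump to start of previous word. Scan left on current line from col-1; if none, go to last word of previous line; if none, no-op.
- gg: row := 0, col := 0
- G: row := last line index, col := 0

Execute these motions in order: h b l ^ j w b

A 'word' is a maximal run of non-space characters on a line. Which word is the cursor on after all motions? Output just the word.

Answer: grey

Derivation:
After 1 (h): row=0 col=0 char='g'
After 2 (b): row=0 col=0 char='g'
After 3 (l): row=0 col=1 char='o'
After 4 (^): row=0 col=0 char='g'
After 5 (j): row=1 col=0 char='g'
After 6 (w): row=1 col=6 char='o'
After 7 (b): row=1 col=0 char='g'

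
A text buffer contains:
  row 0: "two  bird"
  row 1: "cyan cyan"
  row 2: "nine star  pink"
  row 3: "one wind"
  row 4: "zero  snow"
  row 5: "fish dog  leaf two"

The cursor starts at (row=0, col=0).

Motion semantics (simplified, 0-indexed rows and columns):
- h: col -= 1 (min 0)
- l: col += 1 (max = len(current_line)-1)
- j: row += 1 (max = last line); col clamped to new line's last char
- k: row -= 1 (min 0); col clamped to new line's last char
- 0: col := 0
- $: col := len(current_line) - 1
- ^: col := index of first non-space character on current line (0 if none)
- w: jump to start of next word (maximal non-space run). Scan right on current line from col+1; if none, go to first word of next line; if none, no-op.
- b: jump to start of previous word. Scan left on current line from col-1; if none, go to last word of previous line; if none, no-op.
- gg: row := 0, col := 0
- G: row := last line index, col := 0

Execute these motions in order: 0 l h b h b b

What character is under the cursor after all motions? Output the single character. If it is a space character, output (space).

Answer: t

Derivation:
After 1 (0): row=0 col=0 char='t'
After 2 (l): row=0 col=1 char='w'
After 3 (h): row=0 col=0 char='t'
After 4 (b): row=0 col=0 char='t'
After 5 (h): row=0 col=0 char='t'
After 6 (b): row=0 col=0 char='t'
After 7 (b): row=0 col=0 char='t'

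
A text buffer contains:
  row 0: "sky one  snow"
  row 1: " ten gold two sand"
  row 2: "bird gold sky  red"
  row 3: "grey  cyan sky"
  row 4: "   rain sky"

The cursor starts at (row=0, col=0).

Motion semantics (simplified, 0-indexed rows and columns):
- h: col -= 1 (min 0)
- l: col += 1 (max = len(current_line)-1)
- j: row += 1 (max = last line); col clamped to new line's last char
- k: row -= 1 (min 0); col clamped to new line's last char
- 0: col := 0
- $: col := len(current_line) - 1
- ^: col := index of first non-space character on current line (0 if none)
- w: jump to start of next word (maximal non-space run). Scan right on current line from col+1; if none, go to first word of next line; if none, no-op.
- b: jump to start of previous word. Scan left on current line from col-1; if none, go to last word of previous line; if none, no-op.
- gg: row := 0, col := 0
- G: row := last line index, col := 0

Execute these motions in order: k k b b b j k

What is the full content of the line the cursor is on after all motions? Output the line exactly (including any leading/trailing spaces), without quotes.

Answer: sky one  snow

Derivation:
After 1 (k): row=0 col=0 char='s'
After 2 (k): row=0 col=0 char='s'
After 3 (b): row=0 col=0 char='s'
After 4 (b): row=0 col=0 char='s'
After 5 (b): row=0 col=0 char='s'
After 6 (j): row=1 col=0 char='_'
After 7 (k): row=0 col=0 char='s'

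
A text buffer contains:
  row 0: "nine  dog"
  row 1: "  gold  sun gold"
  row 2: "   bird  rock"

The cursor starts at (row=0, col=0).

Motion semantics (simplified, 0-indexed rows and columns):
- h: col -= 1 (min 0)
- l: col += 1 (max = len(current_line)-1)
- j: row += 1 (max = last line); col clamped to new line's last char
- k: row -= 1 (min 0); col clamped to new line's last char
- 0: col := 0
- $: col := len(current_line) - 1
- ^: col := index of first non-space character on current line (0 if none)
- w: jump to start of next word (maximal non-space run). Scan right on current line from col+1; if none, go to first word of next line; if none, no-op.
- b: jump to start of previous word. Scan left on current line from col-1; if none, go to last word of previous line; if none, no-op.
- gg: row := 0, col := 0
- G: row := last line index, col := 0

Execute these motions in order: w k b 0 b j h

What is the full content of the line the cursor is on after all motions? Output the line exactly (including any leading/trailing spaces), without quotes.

After 1 (w): row=0 col=6 char='d'
After 2 (k): row=0 col=6 char='d'
After 3 (b): row=0 col=0 char='n'
After 4 (0): row=0 col=0 char='n'
After 5 (b): row=0 col=0 char='n'
After 6 (j): row=1 col=0 char='_'
After 7 (h): row=1 col=0 char='_'

Answer:   gold  sun gold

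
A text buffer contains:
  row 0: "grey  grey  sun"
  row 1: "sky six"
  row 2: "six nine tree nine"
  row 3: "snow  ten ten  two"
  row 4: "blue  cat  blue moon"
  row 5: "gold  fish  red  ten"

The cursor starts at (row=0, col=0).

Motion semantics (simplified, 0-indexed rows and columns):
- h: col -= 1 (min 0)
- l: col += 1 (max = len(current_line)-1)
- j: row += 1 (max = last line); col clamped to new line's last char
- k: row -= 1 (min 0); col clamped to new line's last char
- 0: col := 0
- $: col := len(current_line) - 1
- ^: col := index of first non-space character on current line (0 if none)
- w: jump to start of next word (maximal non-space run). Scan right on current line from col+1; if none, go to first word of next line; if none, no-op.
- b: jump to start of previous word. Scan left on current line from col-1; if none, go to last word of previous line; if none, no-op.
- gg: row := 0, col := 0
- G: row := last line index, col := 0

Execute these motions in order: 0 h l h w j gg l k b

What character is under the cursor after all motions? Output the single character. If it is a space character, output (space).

Answer: g

Derivation:
After 1 (0): row=0 col=0 char='g'
After 2 (h): row=0 col=0 char='g'
After 3 (l): row=0 col=1 char='r'
After 4 (h): row=0 col=0 char='g'
After 5 (w): row=0 col=6 char='g'
After 6 (j): row=1 col=6 char='x'
After 7 (gg): row=0 col=0 char='g'
After 8 (l): row=0 col=1 char='r'
After 9 (k): row=0 col=1 char='r'
After 10 (b): row=0 col=0 char='g'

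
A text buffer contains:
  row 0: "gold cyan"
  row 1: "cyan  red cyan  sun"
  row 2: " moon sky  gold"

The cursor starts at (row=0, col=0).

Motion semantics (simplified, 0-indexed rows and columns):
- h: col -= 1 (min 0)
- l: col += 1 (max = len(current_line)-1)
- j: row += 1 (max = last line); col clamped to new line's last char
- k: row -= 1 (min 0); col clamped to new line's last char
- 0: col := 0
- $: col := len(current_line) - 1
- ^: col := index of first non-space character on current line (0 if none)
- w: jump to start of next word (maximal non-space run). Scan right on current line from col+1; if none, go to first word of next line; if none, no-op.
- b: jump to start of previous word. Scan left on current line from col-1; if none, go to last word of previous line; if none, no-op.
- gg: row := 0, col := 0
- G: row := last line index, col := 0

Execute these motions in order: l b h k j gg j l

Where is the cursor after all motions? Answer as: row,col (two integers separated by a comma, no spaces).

Answer: 1,1

Derivation:
After 1 (l): row=0 col=1 char='o'
After 2 (b): row=0 col=0 char='g'
After 3 (h): row=0 col=0 char='g'
After 4 (k): row=0 col=0 char='g'
After 5 (j): row=1 col=0 char='c'
After 6 (gg): row=0 col=0 char='g'
After 7 (j): row=1 col=0 char='c'
After 8 (l): row=1 col=1 char='y'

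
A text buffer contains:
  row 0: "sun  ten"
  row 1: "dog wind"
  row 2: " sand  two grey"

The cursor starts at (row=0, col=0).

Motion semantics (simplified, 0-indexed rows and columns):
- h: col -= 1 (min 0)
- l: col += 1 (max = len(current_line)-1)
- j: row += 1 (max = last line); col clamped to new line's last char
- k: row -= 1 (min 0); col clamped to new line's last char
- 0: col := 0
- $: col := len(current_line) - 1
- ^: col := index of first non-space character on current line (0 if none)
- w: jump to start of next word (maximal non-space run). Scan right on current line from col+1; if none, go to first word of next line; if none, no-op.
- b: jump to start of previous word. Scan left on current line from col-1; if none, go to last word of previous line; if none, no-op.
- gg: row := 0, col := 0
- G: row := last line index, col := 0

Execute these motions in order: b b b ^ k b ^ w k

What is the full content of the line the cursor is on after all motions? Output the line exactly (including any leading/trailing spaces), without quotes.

Answer: sun  ten

Derivation:
After 1 (b): row=0 col=0 char='s'
After 2 (b): row=0 col=0 char='s'
After 3 (b): row=0 col=0 char='s'
After 4 (^): row=0 col=0 char='s'
After 5 (k): row=0 col=0 char='s'
After 6 (b): row=0 col=0 char='s'
After 7 (^): row=0 col=0 char='s'
After 8 (w): row=0 col=5 char='t'
After 9 (k): row=0 col=5 char='t'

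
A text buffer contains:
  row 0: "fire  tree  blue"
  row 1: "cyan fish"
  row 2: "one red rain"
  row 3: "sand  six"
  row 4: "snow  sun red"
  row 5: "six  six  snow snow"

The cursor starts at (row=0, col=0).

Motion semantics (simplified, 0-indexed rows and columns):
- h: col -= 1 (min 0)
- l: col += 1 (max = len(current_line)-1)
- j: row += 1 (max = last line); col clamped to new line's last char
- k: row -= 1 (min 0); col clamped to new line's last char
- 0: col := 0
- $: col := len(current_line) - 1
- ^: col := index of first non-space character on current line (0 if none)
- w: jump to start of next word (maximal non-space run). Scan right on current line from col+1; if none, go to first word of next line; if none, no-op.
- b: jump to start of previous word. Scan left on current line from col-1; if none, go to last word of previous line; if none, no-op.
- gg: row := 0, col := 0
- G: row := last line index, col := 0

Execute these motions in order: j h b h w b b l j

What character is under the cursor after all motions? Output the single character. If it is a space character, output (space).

Answer: y

Derivation:
After 1 (j): row=1 col=0 char='c'
After 2 (h): row=1 col=0 char='c'
After 3 (b): row=0 col=12 char='b'
After 4 (h): row=0 col=11 char='_'
After 5 (w): row=0 col=12 char='b'
After 6 (b): row=0 col=6 char='t'
After 7 (b): row=0 col=0 char='f'
After 8 (l): row=0 col=1 char='i'
After 9 (j): row=1 col=1 char='y'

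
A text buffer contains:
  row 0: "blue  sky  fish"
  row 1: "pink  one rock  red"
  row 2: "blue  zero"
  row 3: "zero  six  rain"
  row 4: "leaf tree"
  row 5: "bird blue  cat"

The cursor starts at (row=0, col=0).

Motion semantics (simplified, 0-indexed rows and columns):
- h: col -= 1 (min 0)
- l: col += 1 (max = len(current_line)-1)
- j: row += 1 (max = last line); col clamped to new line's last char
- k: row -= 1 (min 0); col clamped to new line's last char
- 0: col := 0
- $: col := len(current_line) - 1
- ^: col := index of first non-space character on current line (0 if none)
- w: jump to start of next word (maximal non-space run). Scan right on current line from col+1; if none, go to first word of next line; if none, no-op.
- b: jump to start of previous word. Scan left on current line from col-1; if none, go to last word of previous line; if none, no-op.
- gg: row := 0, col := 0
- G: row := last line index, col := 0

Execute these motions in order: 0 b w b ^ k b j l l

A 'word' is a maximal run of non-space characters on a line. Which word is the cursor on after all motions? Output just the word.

Answer: pink

Derivation:
After 1 (0): row=0 col=0 char='b'
After 2 (b): row=0 col=0 char='b'
After 3 (w): row=0 col=6 char='s'
After 4 (b): row=0 col=0 char='b'
After 5 (^): row=0 col=0 char='b'
After 6 (k): row=0 col=0 char='b'
After 7 (b): row=0 col=0 char='b'
After 8 (j): row=1 col=0 char='p'
After 9 (l): row=1 col=1 char='i'
After 10 (l): row=1 col=2 char='n'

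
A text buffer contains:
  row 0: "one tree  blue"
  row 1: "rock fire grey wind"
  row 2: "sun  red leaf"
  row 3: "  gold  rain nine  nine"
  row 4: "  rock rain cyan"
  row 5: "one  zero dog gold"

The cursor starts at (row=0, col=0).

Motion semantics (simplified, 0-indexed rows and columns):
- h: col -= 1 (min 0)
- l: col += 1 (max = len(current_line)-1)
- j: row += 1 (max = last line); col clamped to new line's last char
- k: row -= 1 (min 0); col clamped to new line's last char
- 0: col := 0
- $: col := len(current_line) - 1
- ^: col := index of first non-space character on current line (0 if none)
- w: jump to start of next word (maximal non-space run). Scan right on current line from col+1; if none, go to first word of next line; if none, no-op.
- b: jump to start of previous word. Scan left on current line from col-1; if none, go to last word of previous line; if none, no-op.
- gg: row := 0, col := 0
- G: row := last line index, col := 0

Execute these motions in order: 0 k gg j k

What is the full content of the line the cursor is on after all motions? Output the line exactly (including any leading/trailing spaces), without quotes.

Answer: one tree  blue

Derivation:
After 1 (0): row=0 col=0 char='o'
After 2 (k): row=0 col=0 char='o'
After 3 (gg): row=0 col=0 char='o'
After 4 (j): row=1 col=0 char='r'
After 5 (k): row=0 col=0 char='o'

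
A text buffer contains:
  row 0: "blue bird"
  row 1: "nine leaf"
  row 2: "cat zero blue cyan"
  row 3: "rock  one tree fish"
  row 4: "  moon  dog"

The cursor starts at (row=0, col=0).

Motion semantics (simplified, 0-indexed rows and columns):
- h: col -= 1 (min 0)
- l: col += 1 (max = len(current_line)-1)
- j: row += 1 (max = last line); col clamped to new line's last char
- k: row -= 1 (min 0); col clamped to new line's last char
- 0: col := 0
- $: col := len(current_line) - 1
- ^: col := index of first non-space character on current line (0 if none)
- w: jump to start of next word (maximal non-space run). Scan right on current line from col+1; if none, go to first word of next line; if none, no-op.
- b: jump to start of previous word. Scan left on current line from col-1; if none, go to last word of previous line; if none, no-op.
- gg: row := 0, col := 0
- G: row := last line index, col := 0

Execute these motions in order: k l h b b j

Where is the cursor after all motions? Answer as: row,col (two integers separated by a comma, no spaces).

Answer: 1,0

Derivation:
After 1 (k): row=0 col=0 char='b'
After 2 (l): row=0 col=1 char='l'
After 3 (h): row=0 col=0 char='b'
After 4 (b): row=0 col=0 char='b'
After 5 (b): row=0 col=0 char='b'
After 6 (j): row=1 col=0 char='n'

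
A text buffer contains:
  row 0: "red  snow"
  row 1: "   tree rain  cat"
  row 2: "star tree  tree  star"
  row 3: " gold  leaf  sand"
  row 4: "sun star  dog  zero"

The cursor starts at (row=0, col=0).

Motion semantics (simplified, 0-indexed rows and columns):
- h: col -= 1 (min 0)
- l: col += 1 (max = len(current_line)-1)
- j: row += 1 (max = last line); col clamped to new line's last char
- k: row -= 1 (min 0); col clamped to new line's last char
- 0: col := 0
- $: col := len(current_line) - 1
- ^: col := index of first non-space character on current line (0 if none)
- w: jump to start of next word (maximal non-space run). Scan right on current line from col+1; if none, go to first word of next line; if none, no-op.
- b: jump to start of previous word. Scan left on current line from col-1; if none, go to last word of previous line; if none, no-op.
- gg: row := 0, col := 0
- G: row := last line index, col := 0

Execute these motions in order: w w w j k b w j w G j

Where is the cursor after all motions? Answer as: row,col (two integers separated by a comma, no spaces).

Answer: 4,0

Derivation:
After 1 (w): row=0 col=5 char='s'
After 2 (w): row=1 col=3 char='t'
After 3 (w): row=1 col=8 char='r'
After 4 (j): row=2 col=8 char='e'
After 5 (k): row=1 col=8 char='r'
After 6 (b): row=1 col=3 char='t'
After 7 (w): row=1 col=8 char='r'
After 8 (j): row=2 col=8 char='e'
After 9 (w): row=2 col=11 char='t'
After 10 (G): row=4 col=0 char='s'
After 11 (j): row=4 col=0 char='s'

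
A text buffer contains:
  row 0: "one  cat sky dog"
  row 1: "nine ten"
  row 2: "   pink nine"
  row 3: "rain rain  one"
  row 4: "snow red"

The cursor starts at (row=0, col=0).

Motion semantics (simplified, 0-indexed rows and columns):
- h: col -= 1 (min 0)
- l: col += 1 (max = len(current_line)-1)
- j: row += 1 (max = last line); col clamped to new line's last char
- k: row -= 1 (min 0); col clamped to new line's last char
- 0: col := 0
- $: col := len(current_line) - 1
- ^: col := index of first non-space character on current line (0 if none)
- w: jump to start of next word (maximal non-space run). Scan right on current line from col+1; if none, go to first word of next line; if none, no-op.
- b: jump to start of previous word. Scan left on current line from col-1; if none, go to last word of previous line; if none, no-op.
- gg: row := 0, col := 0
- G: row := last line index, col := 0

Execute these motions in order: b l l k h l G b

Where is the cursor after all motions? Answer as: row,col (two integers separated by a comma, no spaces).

Answer: 3,11

Derivation:
After 1 (b): row=0 col=0 char='o'
After 2 (l): row=0 col=1 char='n'
After 3 (l): row=0 col=2 char='e'
After 4 (k): row=0 col=2 char='e'
After 5 (h): row=0 col=1 char='n'
After 6 (l): row=0 col=2 char='e'
After 7 (G): row=4 col=0 char='s'
After 8 (b): row=3 col=11 char='o'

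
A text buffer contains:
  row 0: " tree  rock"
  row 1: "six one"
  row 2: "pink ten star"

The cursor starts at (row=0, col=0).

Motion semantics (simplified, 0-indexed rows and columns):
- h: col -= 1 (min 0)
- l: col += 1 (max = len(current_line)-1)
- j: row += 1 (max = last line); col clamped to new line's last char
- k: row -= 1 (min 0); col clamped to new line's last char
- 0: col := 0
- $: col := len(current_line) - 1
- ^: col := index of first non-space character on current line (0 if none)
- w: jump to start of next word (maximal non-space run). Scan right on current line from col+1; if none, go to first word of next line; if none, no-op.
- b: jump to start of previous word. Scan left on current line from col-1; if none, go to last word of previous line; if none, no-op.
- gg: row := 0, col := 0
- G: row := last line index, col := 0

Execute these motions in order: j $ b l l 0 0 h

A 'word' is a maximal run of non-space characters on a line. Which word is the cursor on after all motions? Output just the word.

Answer: six

Derivation:
After 1 (j): row=1 col=0 char='s'
After 2 ($): row=1 col=6 char='e'
After 3 (b): row=1 col=4 char='o'
After 4 (l): row=1 col=5 char='n'
After 5 (l): row=1 col=6 char='e'
After 6 (0): row=1 col=0 char='s'
After 7 (0): row=1 col=0 char='s'
After 8 (h): row=1 col=0 char='s'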